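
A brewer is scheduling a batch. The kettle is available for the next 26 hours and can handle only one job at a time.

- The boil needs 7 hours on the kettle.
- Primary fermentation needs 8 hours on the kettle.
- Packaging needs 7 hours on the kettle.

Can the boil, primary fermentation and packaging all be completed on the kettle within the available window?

Running back to back, the jobs need 7 + 8 + 7 = 22 hours on the kettle.
Since 22 ≤ 26, they fit within the window.

Yes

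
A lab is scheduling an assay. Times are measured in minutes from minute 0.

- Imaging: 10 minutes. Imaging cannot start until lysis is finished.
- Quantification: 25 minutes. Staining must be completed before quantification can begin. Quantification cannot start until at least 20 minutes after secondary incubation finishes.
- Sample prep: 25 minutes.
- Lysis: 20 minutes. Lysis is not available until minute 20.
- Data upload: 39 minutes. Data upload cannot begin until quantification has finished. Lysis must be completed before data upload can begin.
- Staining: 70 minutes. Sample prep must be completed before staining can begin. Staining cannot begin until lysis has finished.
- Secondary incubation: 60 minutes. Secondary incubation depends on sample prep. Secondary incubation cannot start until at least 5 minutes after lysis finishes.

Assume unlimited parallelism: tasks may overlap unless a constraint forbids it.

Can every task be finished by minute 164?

No

Lysis waits on its own release at minute 20, so it starts at minute 20 and finishes at 20 + 20 = minute 40.
After lysis (finishes minute 40), imaging can start at minute 40 and finishes at minute 50.
Sample prep can start immediately at minute 0; it finishes at minute 25.
Secondary incubation cannot start until sample prep (finishes minute 25); lysis (finishes minute 40, plus 5-minute gap → minute 45). The controlling bound is minute 45, so secondary incubation finishes at 45 + 60 = minute 105.
Staining cannot start until sample prep (finishes minute 25); lysis (finishes minute 40). The controlling bound is minute 40, so staining finishes at 40 + 70 = minute 110.
Quantification has to wait for staining (finishes minute 110); secondary incubation (finishes minute 105, plus 20-minute gap → minute 125). The latest of these is minute 125, so quantification runs minute 125 to 125 + 25 = minute 150.
Data upload cannot start until quantification (finishes minute 150); lysis (finishes minute 40). The controlling bound is minute 150, so data upload finishes at 150 + 39 = minute 189.
The earliest everything can be done is minute 189, which is after the deadline of 164, so it is not possible.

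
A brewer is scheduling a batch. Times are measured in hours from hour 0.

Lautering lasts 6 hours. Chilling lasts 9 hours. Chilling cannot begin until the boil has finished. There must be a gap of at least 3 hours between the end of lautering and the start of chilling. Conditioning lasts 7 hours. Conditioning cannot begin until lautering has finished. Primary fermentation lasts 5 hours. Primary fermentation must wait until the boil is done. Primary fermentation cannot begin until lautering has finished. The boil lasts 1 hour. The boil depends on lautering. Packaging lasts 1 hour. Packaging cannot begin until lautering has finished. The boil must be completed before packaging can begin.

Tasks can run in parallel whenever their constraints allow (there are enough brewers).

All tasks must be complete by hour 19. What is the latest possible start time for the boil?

To finish by hour 19, chilling (duration 9) must start no later than hour 10.
Primary fermentation has no dependents, so it just needs to finish by hour 19. Starting by 19 − 5 = hour 14 achieves that.
Nothing follows packaging; the deadline of hour 19 is its only limit. It must start by 19 − 1 = hour 18.
The boil has several dependents: chilling (must start by hour 10); primary fermentation (must start by hour 14); packaging (must start by hour 18). The earliest of those limits is hour 10, so the boil must start by 10 − 1 = hour 9.

9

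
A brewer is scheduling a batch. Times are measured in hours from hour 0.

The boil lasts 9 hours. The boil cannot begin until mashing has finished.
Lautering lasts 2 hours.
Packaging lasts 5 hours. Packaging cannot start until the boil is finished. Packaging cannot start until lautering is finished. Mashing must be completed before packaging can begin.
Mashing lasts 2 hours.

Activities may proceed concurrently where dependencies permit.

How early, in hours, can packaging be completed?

16

Nothing blocks lautering, so it runs from hour 0 to hour 2.
Mashing has no prerequisites, so it starts at hour 0 and finishes at hour 2.
The boil waits on mashing (finishes hour 2), so it starts at hour 2 and finishes at 2 + 9 = hour 11.
Packaging has to wait for the boil (finishes hour 11); lautering (finishes hour 2); mashing (finishes hour 2). The latest of these is hour 11, so packaging runs hour 11 to 11 + 5 = hour 16.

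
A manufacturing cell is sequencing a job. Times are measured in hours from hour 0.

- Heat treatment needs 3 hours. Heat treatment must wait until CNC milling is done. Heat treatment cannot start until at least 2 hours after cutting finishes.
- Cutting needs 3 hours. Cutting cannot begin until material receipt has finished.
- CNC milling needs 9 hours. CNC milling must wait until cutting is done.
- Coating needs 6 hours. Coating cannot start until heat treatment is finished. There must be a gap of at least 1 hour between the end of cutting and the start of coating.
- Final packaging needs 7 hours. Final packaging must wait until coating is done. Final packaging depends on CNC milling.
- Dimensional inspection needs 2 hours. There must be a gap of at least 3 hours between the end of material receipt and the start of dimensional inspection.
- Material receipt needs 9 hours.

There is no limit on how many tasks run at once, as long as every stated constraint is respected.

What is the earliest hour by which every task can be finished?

37

Material receipt has no prerequisites, so it starts at hour 0 and finishes at hour 9.
After material receipt (finishes hour 9, plus 3-hour gap → hour 12), dimensional inspection can start at hour 12 and finishes at hour 14.
Cutting cannot begin until material receipt (finishes hour 9). It runs from hour 9 to 9 + 3 = hour 12.
After cutting (finishes hour 12), CNC milling can start at hour 12 and finishes at hour 21.
For heat treatment: CNC milling (finishes hour 21); cutting (finishes hour 12, plus 2-hour gap → hour 14). Taking the maximum gives a start of hour 21, and it finishes at 21 + 3 = hour 24.
Coating has to wait for heat treatment (finishes hour 24); cutting (finishes hour 12, plus 1-hour gap → hour 13). The latest of these is hour 24, so coating runs hour 24 to 24 + 6 = hour 30.
Final packaging has to wait for coating (finishes hour 30); CNC milling (finishes hour 21). The latest of these is hour 30, so final packaging runs hour 30 to 30 + 7 = hour 37.
All tasks are finished once the last one completes. Finish times: Material receipt at 9, Cutting at 12, CNC milling at 21, Heat treatment at 24, Dimensional inspection at 14, Coating at 30, Final packaging at 37. The latest is hour 37.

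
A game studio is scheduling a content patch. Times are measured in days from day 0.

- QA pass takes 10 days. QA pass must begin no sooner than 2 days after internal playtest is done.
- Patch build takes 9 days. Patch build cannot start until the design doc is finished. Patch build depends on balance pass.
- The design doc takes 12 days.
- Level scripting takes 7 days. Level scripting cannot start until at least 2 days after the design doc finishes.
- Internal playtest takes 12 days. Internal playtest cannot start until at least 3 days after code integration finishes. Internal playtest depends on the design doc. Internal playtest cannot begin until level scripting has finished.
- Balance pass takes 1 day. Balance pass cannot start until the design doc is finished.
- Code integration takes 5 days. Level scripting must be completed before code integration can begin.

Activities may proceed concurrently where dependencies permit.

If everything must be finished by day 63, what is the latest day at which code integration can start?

31

To finish by day 63, QA pass (duration 10) must start no later than day 53.
Internal playtest has to be done before QA pass (must start by day 53, minus 2-day gap → day 51). That means finishing by day 51, i.e. starting by 51 − 12 = day 39.
Since internal playtest (must start by day 39, minus 3-day gap → day 36) depends on it, code integration must finish by day 36. Backing off its 5-day duration gives a latest start of day 31.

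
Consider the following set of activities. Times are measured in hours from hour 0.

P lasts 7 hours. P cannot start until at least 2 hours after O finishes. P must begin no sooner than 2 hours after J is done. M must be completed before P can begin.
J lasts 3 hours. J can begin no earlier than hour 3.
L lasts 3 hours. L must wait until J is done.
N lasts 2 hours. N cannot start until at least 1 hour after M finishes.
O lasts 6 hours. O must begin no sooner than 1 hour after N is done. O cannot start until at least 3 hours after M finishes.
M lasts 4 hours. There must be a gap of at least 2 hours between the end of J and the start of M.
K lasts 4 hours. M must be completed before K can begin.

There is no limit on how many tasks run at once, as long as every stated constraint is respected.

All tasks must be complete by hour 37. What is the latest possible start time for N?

P must finish by hour 37; it takes 7 hours, so it must start by 37 − 7 = hour 30.
O has to be done before P (must start by hour 30, minus 2-hour gap → hour 28). That means finishing by hour 28, i.e. starting by 28 − 6 = hour 22.
Since O (must start by hour 22, minus 1-hour gap → hour 21) depends on it, N must finish by hour 21. Backing off its 2-hour duration gives a latest start of hour 19.

19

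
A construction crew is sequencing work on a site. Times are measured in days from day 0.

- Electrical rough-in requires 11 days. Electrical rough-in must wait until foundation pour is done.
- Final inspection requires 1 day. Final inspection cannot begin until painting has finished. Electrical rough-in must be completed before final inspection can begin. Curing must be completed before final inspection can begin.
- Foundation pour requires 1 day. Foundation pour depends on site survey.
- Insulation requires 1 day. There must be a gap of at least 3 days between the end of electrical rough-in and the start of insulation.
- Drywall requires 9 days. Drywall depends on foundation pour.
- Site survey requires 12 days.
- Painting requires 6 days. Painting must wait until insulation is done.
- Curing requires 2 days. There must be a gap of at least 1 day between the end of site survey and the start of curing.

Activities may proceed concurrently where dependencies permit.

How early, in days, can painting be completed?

34

Nothing blocks site survey, so it runs from day 0 to day 12.
Foundation pour waits on site survey (finishes day 12), so it starts at day 12 and finishes at 12 + 1 = day 13.
After foundation pour (finishes day 13), electrical rough-in can start at day 13 and finishes at day 24.
After electrical rough-in (finishes day 24, plus 3-day gap → day 27), insulation can start at day 27 and finishes at day 28.
After insulation (finishes day 28), painting can start at day 28 and finishes at day 34.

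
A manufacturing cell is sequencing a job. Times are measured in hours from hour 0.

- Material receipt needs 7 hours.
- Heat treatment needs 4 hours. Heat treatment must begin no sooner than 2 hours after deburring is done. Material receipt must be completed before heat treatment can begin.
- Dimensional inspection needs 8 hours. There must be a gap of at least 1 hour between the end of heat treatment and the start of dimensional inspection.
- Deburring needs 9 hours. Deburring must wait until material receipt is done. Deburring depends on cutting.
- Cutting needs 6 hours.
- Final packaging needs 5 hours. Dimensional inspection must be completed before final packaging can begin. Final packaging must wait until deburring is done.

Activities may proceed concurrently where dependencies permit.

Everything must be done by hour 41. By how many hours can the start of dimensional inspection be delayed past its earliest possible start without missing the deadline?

Cutting has no prerequisites, so it starts at hour 0 and finishes at hour 6.
Material receipt has no prerequisites, so it starts at hour 0 and finishes at hour 7.
For deburring: material receipt (finishes hour 7); cutting (finishes hour 6). Taking the maximum gives a start of hour 7, and it finishes at 7 + 9 = hour 16.
Heat treatment has to wait for deburring (finishes hour 16, plus 2-hour gap → hour 18); material receipt (finishes hour 7). The latest of these is hour 18, so heat treatment runs hour 18 to 18 + 4 = hour 22.
Dimensional inspection waits on heat treatment (finishes hour 22, plus 1-hour gap → hour 23), so it starts at hour 23 and finishes at 23 + 8 = hour 31.

Working backward from the deadline:
Final packaging has no dependents, so it just needs to finish by hour 41. Starting by 41 − 5 = hour 36 achieves that.
Dimensional inspection must finish before final packaging (must start by hour 36). With an 8-hour duration, dimensional inspection must start by 36 − 8 = hour 28.
So dimensional inspection can start as early as hour 23 and as late as hour 28, giving 28 − 23 = 5 hours of slack.

5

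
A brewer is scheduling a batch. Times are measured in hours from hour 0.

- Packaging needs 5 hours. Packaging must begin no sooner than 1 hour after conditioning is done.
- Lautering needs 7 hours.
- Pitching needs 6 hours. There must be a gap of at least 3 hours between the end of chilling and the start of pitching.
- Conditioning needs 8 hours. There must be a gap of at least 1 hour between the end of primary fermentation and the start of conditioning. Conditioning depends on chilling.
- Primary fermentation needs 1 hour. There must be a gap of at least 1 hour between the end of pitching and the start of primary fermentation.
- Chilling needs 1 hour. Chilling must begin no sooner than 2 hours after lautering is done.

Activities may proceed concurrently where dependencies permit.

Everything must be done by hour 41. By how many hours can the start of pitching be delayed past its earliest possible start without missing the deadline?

Lautering can start immediately at hour 0; it finishes at hour 7.
After lautering (finishes hour 7, plus 2-hour gap → hour 9), chilling can start at hour 9 and finishes at hour 10.
After chilling (finishes hour 10, plus 3-hour gap → hour 13), pitching can start at hour 13 and finishes at hour 19.

Working backward from the deadline:
Packaging must finish by hour 41; it takes 5 hours, so it must start by 41 − 5 = hour 36.
Conditioning has to be done before packaging (must start by hour 36, minus 1-hour gap → hour 35). That means finishing by hour 35, i.e. starting by 35 − 8 = hour 27.
Primary fermentation must finish before conditioning (must start by hour 27, minus 1-hour gap → hour 26). With a 1-hour duration, primary fermentation must start by 26 − 1 = hour 25.
Pitching feeds into primary fermentation (must start by hour 25, minus 1-hour gap → hour 24); so pitching must finish by hour 24 and therefore start by hour 18.
So pitching can start as early as hour 13 and as late as hour 18, giving 18 − 13 = 5 hours of slack.

5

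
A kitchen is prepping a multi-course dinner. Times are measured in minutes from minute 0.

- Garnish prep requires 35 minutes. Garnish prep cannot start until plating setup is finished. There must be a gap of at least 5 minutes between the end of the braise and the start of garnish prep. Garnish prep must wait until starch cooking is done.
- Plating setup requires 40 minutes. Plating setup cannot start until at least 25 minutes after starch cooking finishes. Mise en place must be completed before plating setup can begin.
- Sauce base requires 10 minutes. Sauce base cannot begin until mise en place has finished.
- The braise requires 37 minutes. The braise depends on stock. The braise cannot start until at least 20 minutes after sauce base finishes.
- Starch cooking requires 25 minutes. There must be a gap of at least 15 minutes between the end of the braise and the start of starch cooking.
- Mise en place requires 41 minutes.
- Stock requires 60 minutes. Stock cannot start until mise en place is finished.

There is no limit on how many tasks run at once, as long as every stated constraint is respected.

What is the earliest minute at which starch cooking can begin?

153

Mise en place can start immediately at minute 0; it finishes at minute 41.
Sauce base waits on mise en place (finishes minute 41), so it starts at minute 41 and finishes at 41 + 10 = minute 51.
Stock cannot begin until mise en place (finishes minute 41). It runs from minute 41 to 41 + 60 = minute 101.
For the braise: stock (finishes minute 101); sauce base (finishes minute 51, plus 20-minute gap → minute 71). Taking the maximum gives a start of minute 101, and it finishes at 101 + 37 = minute 138.
Starch cooking waits on the braise (finishes minute 138, plus 15-minute gap → minute 153), so the earliest it can start is minute 153.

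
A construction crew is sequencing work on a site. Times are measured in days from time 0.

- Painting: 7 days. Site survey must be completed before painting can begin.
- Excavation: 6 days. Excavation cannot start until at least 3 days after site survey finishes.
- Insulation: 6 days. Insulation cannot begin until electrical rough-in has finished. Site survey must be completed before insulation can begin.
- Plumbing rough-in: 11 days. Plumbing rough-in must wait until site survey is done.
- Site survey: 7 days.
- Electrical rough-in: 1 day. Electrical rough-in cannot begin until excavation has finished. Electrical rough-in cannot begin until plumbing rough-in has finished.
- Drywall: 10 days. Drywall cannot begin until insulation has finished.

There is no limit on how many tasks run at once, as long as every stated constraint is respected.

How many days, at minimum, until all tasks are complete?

35

Nothing blocks site survey, so it runs from day 0 to day 7.
After site survey (finishes day 7), painting can start at day 7 and finishes at day 14.
Plumbing rough-in waits on site survey (finishes day 7), so it starts at day 7 and finishes at 7 + 11 = day 18.
Excavation waits on site survey (finishes day 7, plus 3-day gap → day 10), so it starts at day 10 and finishes at 10 + 6 = day 16.
Electrical rough-in needs all of excavation (finishes day 16); plumbing rough-in (finishes day 18). That puts its earliest start at day 18; it finishes at 18 + 1 = day 19.
For insulation: electrical rough-in (finishes day 19); site survey (finishes day 7). Taking the maximum gives a start of day 19, and it finishes at 19 + 6 = day 25.
After insulation (finishes day 25), drywall can start at day 25 and finishes at day 35.
All tasks are finished once the last one completes. Finish times: Site survey at 7, Excavation at 16, Plumbing rough-in at 18, Electrical rough-in at 19, Insulation at 25, Drywall at 35, Painting at 14. The latest is day 35.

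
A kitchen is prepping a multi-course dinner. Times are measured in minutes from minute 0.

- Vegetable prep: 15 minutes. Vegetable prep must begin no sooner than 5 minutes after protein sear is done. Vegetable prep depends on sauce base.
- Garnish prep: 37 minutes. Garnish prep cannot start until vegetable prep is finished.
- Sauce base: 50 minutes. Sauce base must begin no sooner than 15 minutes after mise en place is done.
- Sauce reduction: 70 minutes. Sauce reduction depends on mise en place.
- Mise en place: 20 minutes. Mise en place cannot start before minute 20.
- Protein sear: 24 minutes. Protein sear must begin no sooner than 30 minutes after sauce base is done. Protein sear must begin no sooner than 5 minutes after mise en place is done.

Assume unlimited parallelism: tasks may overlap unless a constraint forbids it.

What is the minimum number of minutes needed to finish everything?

Mise en place waits on its own release at minute 20, so it starts at minute 20 and finishes at 20 + 20 = minute 40.
After mise en place (finishes minute 40), sauce reduction can start at minute 40 and finishes at minute 110.
Sauce base cannot begin until mise en place (finishes minute 40, plus 15-minute gap → minute 55). It runs from minute 55 to 55 + 50 = minute 105.
Protein sear needs all of sauce base (finishes minute 105, plus 30-minute gap → minute 135); mise en place (finishes minute 40, plus 5-minute gap → minute 45). That puts its earliest start at minute 135; it finishes at 135 + 24 = minute 159.
Vegetable prep needs all of protein sear (finishes minute 159, plus 5-minute gap → minute 164); sauce base (finishes minute 105). That puts its earliest start at minute 164; it finishes at 164 + 15 = minute 179.
Garnish prep waits on vegetable prep (finishes minute 179), so it starts at minute 179 and finishes at 179 + 37 = minute 216.
All tasks are finished once the last one completes. Finish times: Mise en place at 40, Sauce base at 105, Protein sear at 159, Vegetable prep at 179, Sauce reduction at 110, Garnish prep at 216. The latest is minute 216.

216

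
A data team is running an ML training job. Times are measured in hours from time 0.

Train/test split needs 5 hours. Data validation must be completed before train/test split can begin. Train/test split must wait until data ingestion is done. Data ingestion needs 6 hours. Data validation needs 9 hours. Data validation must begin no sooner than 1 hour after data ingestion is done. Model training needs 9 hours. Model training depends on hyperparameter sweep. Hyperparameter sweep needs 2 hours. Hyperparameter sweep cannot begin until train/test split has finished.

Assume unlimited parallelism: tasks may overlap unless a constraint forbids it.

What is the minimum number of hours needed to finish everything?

32

Nothing blocks data ingestion, so it runs from hour 0 to hour 6.
Data validation waits on data ingestion (finishes hour 6, plus 1-hour gap → hour 7), so it starts at hour 7 and finishes at 7 + 9 = hour 16.
Train/test split has to wait for data validation (finishes hour 16); data ingestion (finishes hour 6). The latest of these is hour 16, so train/test split runs hour 16 to 16 + 5 = hour 21.
Hyperparameter sweep waits on train/test split (finishes hour 21), so it starts at hour 21 and finishes at 21 + 2 = hour 23.
After hyperparameter sweep (finishes hour 23), model training can start at hour 23 and finishes at hour 32.
All tasks are finished once the last one completes. Finish times: Data ingestion at 6, Data validation at 16, Train/test split at 21, Hyperparameter sweep at 23, Model training at 32. The latest is hour 32.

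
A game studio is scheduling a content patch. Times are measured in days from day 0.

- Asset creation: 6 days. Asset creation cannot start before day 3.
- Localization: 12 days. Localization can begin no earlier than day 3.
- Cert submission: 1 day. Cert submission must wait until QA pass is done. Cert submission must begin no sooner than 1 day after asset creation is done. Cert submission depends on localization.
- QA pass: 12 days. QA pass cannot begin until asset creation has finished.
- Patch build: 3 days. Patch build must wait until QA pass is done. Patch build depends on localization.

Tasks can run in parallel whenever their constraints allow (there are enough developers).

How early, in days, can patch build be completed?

Localization cannot begin until its own release at day 3. It runs from day 3 to 3 + 12 = day 15.
After its own release at day 3, asset creation can start at day 3 and finishes at day 9.
QA pass waits on asset creation (finishes day 9), so it starts at day 9 and finishes at 9 + 12 = day 21.
Patch build needs all of QA pass (finishes day 21); localization (finishes day 15). That puts its earliest start at day 21; it finishes at 21 + 3 = day 24.

24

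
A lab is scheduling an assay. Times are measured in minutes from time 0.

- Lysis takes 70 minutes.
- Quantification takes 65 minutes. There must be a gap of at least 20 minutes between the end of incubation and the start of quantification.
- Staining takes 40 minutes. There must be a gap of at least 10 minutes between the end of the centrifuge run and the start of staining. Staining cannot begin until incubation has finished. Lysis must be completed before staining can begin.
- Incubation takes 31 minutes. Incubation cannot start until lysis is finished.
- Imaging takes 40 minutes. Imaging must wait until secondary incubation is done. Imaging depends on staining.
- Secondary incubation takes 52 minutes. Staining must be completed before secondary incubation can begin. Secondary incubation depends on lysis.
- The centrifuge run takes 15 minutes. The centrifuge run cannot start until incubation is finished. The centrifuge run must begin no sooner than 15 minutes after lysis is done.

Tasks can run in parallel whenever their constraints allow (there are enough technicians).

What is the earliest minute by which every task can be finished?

258

Lysis has no prerequisites, so it starts at minute 0 and finishes at minute 70.
Incubation cannot begin until lysis (finishes minute 70). It runs from minute 70 to 70 + 31 = minute 101.
After incubation (finishes minute 101, plus 20-minute gap → minute 121), quantification can start at minute 121 and finishes at minute 186.
The centrifuge run cannot start until incubation (finishes minute 101); lysis (finishes minute 70, plus 15-minute gap → minute 85). The controlling bound is minute 101, so the centrifuge run finishes at 101 + 15 = minute 116.
Staining cannot start until the centrifuge run (finishes minute 116, plus 10-minute gap → minute 126); incubation (finishes minute 101); lysis (finishes minute 70). The controlling bound is minute 126, so staining finishes at 126 + 40 = minute 166.
Secondary incubation has to wait for staining (finishes minute 166); lysis (finishes minute 70). The latest of these is minute 166, so secondary incubation runs minute 166 to 166 + 52 = minute 218.
Imaging needs all of secondary incubation (finishes minute 218); staining (finishes minute 166). That puts its earliest start at minute 218; it finishes at 218 + 40 = minute 258.
All tasks are finished once the last one completes. Finish times: Lysis at 70, Incubation at 101, The centrifuge run at 116, Staining at 166, Secondary incubation at 218, Imaging at 258, Quantification at 186. The latest is minute 258.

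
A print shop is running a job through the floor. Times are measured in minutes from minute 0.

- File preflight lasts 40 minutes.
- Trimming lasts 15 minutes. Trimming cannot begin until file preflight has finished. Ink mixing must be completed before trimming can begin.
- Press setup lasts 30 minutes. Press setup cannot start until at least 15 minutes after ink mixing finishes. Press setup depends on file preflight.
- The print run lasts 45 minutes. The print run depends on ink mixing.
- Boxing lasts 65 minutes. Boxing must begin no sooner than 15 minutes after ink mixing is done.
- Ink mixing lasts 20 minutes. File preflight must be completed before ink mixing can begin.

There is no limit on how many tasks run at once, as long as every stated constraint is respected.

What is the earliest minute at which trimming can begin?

60

Nothing blocks file preflight, so it runs from minute 0 to minute 40.
Ink mixing waits on file preflight (finishes minute 40), so it starts at minute 40 and finishes at 40 + 20 = minute 60.
Trimming waits on file preflight (finishes minute 40); ink mixing (finishes minute 60). The latest of these is minute 60, which is the earliest trimming can start.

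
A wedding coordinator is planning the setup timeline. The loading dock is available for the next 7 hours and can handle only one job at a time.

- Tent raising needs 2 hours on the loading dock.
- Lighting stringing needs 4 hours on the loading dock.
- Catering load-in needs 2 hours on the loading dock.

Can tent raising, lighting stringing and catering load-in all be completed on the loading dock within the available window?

Running back to back, the jobs need 2 + 4 + 2 = 8 hours on the loading dock.
Since 8 > 7, they cannot all fit.

No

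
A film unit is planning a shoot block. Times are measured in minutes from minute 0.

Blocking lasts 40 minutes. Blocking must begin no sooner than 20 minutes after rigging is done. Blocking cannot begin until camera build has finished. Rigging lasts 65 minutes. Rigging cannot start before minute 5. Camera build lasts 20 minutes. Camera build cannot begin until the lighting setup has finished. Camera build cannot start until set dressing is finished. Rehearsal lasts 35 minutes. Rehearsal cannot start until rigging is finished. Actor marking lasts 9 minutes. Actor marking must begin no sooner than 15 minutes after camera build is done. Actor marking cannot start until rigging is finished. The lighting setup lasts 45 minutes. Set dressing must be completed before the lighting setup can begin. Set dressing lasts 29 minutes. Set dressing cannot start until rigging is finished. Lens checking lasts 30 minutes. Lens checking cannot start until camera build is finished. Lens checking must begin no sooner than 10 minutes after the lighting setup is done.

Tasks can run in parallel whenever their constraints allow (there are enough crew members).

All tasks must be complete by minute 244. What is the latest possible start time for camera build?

184

Lens checking must finish by minute 244; it takes 30 minutes, so it must start by 244 − 30 = minute 214.
Blocking must finish by minute 244; it takes 40 minutes, so it must start by 244 − 40 = minute 204.
Actor marking has no dependents, so it just needs to finish by minute 244. Starting by 244 − 9 = minute 235 achieves that.
For camera build: lens checking (must start by minute 214); blocking (must start by minute 204); actor marking (must start by minute 235, minus 15-minute gap → minute 220). The most restrictive is minute 204; with a 20-minute duration, camera build must start by minute 184.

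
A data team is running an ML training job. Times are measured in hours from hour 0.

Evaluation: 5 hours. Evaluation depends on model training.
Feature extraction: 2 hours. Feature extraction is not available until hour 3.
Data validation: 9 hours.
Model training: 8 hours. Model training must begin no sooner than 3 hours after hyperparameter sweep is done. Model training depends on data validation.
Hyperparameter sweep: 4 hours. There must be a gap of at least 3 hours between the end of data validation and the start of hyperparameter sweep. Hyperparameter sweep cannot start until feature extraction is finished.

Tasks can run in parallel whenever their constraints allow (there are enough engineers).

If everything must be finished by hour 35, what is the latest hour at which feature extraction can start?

Evaluation must finish by hour 35; it takes 5 hours, so it must start by 35 − 5 = hour 30.
Model training must finish before evaluation (must start by hour 30). With an 8-hour duration, model training must start by 30 − 8 = hour 22.
Hyperparameter sweep must finish before model training (must start by hour 22, minus 3-hour gap → hour 19). With a 4-hour duration, hyperparameter sweep must start by 19 − 4 = hour 15.
Since hyperparameter sweep (must start by hour 15) depends on it, feature extraction must finish by hour 15. Backing off its 2-hour duration gives a latest start of hour 13.

13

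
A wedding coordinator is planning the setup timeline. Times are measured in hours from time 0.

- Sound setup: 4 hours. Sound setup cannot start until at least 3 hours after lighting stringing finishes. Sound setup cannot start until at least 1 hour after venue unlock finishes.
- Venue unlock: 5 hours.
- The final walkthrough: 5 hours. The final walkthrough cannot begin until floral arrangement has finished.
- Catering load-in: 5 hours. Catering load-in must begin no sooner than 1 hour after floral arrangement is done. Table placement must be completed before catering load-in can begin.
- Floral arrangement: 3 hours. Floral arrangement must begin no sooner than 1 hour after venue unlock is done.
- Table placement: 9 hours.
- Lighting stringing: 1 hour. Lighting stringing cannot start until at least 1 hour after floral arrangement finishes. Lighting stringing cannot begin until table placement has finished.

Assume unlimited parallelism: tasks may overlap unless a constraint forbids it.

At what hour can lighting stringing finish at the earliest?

11

Nothing blocks table placement, so it runs from hour 0 to hour 9.
Venue unlock has no prerequisites, so it starts at hour 0 and finishes at hour 5.
After venue unlock (finishes hour 5, plus 1-hour gap → hour 6), floral arrangement can start at hour 6 and finishes at hour 9.
Lighting stringing has to wait for floral arrangement (finishes hour 9, plus 1-hour gap → hour 10); table placement (finishes hour 9). The latest of these is hour 10, so lighting stringing runs hour 10 to 10 + 1 = hour 11.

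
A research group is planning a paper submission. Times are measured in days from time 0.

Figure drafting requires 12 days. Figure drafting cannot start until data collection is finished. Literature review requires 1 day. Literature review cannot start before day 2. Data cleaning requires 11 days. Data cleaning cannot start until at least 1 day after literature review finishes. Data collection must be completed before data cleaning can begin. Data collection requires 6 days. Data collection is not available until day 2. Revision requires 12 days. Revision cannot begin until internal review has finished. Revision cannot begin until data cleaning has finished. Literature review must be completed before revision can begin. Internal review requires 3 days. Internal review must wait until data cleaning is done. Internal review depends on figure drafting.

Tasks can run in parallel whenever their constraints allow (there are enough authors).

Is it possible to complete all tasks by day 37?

Yes

Data collection cannot begin until its own release at day 2. It runs from day 2 to 2 + 6 = day 8.
Figure drafting waits on data collection (finishes day 8), so it starts at day 8 and finishes at 8 + 12 = day 20.
After its own release at day 2, literature review can start at day 2 and finishes at day 3.
Data cleaning has to wait for literature review (finishes day 3, plus 1-day gap → day 4); data collection (finishes day 8). The latest of these is day 8, so data cleaning runs day 8 to 8 + 11 = day 19.
For internal review: data cleaning (finishes day 19); figure drafting (finishes day 20). Taking the maximum gives a start of day 20, and it finishes at 20 + 3 = day 23.
Revision cannot start until internal review (finishes day 23); data cleaning (finishes day 19); literature review (finishes day 3). The controlling bound is day 23, so revision finishes at 23 + 12 = day 35.
Every task is finished by day 35, which is no later than the deadline of 37, so the schedule is feasible.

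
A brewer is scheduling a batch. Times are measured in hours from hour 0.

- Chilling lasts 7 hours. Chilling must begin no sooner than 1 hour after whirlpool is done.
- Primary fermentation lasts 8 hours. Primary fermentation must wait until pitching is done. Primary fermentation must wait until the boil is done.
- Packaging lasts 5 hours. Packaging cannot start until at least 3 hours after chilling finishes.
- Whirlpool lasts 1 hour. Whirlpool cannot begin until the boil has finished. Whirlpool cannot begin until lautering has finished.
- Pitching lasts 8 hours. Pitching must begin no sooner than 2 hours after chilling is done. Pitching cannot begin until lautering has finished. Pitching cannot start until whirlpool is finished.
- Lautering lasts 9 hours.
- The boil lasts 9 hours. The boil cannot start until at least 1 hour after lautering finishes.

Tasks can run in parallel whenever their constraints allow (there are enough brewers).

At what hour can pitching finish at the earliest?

38

Nothing blocks lautering, so it runs from hour 0 to hour 9.
The boil waits on lautering (finishes hour 9, plus 1-hour gap → hour 10), so it starts at hour 10 and finishes at 10 + 9 = hour 19.
Whirlpool has to wait for the boil (finishes hour 19); lautering (finishes hour 9). The latest of these is hour 19, so whirlpool runs hour 19 to 19 + 1 = hour 20.
After whirlpool (finishes hour 20, plus 1-hour gap → hour 21), chilling can start at hour 21 and finishes at hour 28.
Pitching has to wait for chilling (finishes hour 28, plus 2-hour gap → hour 30); lautering (finishes hour 9); whirlpool (finishes hour 20). The latest of these is hour 30, so pitching runs hour 30 to 30 + 8 = hour 38.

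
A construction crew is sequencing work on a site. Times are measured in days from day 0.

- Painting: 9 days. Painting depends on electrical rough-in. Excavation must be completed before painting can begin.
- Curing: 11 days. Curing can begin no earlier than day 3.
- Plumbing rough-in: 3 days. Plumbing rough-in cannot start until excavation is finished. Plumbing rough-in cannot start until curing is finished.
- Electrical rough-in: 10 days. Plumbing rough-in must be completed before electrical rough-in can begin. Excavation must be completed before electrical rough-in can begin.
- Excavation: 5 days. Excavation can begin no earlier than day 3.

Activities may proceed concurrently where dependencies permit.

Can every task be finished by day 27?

After its own release at day 3, curing can start at day 3 and finishes at day 14.
After its own release at day 3, excavation can start at day 3 and finishes at day 8.
Plumbing rough-in cannot start until excavation (finishes day 8); curing (finishes day 14). The controlling bound is day 14, so plumbing rough-in finishes at 14 + 3 = day 17.
Electrical rough-in cannot start until plumbing rough-in (finishes day 17); excavation (finishes day 8). The controlling bound is day 17, so electrical rough-in finishes at 17 + 10 = day 27.
For painting: electrical rough-in (finishes day 27); excavation (finishes day 8). Taking the maximum gives a start of day 27, and it finishes at 27 + 9 = day 36.
The earliest everything can be done is day 36, which is after the deadline of 27, so it is not possible.

No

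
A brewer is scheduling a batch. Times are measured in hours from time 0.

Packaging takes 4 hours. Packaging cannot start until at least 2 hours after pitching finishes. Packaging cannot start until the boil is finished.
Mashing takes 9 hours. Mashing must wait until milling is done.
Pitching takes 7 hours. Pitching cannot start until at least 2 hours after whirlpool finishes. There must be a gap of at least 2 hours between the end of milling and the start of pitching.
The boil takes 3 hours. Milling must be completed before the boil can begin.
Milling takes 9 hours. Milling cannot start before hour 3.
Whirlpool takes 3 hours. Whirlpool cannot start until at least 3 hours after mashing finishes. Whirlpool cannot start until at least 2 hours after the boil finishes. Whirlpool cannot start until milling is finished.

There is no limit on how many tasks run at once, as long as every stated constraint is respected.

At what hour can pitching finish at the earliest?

Milling cannot begin until its own release at hour 3. It runs from hour 3 to 3 + 9 = hour 12.
After milling (finishes hour 12), the boil can start at hour 12 and finishes at hour 15.
Mashing cannot begin until milling (finishes hour 12). It runs from hour 12 to 12 + 9 = hour 21.
Whirlpool cannot start until mashing (finishes hour 21, plus 3-hour gap → hour 24); the boil (finishes hour 15, plus 2-hour gap → hour 17); milling (finishes hour 12). The controlling bound is hour 24, so whirlpool finishes at 24 + 3 = hour 27.
Pitching cannot start until whirlpool (finishes hour 27, plus 2-hour gap → hour 29); milling (finishes hour 12, plus 2-hour gap → hour 14). The controlling bound is hour 29, so pitching finishes at 29 + 7 = hour 36.

36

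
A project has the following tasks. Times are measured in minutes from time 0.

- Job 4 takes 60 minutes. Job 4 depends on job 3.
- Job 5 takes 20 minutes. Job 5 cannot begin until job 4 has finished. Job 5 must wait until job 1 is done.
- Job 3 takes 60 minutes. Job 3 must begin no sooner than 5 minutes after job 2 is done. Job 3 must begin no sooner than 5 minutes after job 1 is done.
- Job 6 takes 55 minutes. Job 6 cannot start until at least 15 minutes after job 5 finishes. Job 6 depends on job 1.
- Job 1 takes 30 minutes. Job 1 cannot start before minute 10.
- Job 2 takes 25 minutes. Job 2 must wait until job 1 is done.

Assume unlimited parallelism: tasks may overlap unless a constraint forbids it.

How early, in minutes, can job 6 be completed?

Job 1 cannot begin until its own release at minute 10. It runs from minute 10 to 10 + 30 = minute 40.
Job 2 cannot begin until job 1 (finishes minute 40). It runs from minute 40 to 40 + 25 = minute 65.
Job 3 needs all of job 2 (finishes minute 65, plus 5-minute gap → minute 70); job 1 (finishes minute 40, plus 5-minute gap → minute 45). That puts its earliest start at minute 70; it finishes at 70 + 60 = minute 130.
Job 4 waits on job 3 (finishes minute 130), so it starts at minute 130 and finishes at 130 + 60 = minute 190.
Job 5 needs all of job 4 (finishes minute 190); job 1 (finishes minute 40). That puts its earliest start at minute 190; it finishes at 190 + 20 = minute 210.
For job 6: job 5 (finishes minute 210, plus 15-minute gap → minute 225); job 1 (finishes minute 40). Taking the maximum gives a start of minute 225, and it finishes at 225 + 55 = minute 280.

280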